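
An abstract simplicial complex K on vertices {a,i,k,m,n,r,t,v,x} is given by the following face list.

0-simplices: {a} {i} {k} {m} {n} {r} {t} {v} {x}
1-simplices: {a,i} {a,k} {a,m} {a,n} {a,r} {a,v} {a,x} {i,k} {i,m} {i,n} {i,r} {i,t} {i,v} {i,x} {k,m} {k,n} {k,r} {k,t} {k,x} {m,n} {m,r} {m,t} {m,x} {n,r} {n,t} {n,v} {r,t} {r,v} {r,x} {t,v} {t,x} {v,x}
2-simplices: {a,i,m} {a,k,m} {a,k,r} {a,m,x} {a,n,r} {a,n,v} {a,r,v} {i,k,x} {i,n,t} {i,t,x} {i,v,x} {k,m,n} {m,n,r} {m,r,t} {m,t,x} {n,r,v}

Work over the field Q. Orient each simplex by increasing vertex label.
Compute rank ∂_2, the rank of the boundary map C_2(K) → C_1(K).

rank∂_2=15

n_0=9 n_1=32 n_2=16  [Q]
∂1: piv[ai,ak,am,an,ar,av,ax,it] rk=8  ker:ik,im,in,ir,iv,ix,km,kn,kr,kt,kx,mn,mr,mt,mx,nr,nt,nv,rt,rv,rx,tv,tx,vx
∂2: piv[aim,akm,akr,amx,anr,anv,arv,ikx,int,itx,ivx,kmn,mnr,mrt,mtx] rk=15  ker:nrv
rk∂_2=15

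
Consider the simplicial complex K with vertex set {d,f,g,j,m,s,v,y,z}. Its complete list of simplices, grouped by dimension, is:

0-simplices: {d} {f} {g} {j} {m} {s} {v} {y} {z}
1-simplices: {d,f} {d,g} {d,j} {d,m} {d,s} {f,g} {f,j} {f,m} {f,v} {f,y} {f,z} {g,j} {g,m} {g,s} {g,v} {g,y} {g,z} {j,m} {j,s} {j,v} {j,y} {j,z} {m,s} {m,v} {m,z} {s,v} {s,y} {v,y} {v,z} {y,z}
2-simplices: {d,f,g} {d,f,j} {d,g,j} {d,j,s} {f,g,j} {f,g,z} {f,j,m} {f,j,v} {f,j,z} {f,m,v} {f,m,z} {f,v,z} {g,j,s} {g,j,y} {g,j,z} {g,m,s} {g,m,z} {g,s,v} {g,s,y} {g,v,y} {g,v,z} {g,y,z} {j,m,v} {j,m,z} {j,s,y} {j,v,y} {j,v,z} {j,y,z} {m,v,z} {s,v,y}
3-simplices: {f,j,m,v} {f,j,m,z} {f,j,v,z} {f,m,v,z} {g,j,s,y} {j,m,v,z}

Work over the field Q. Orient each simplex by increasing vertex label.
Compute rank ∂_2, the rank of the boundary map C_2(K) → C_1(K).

rank∂_2=20

n_0=9 n_1=30 n_2=30 n_3=6  [Q]
∂1: piv[df,dg,dj,dm,ds,fv,fy,fz] rk=8  ker:fg,fj,fm,gj,gm,gs,gv,gy,gz,jm,js,jv,jy,jz,ms,mv,mz,sv,sy,vy,vz,yz
∂2: piv[dfg,dfj,dgj,djs,fgz,fjm,fjv,fjz,fmv,fmz,fvz,gjs,gjy,gms,gmz,gsv,gsy,gvy,gvz,gyz] rk=20  ker:fgj,gjz,jmv,jmz,jsy,jvy,jvz,jyz,mvz,svy
∂3: piv[fjmv,fjmz,fjvz,fmvz,gjsy] rk=5  ker:jmvz
rk∂_2=20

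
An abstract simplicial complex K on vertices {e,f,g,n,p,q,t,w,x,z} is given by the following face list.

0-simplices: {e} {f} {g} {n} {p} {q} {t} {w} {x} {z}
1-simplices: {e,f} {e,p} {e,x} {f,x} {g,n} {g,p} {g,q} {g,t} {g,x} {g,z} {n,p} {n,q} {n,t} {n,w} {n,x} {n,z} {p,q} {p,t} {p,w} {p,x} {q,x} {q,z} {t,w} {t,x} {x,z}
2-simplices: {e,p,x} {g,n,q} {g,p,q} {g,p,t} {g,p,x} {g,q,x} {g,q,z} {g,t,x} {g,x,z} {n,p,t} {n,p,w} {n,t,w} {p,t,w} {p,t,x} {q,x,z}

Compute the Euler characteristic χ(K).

n_0=10 n_1=25 n_2=15
χ=+10−25+15=0

χ(K)=0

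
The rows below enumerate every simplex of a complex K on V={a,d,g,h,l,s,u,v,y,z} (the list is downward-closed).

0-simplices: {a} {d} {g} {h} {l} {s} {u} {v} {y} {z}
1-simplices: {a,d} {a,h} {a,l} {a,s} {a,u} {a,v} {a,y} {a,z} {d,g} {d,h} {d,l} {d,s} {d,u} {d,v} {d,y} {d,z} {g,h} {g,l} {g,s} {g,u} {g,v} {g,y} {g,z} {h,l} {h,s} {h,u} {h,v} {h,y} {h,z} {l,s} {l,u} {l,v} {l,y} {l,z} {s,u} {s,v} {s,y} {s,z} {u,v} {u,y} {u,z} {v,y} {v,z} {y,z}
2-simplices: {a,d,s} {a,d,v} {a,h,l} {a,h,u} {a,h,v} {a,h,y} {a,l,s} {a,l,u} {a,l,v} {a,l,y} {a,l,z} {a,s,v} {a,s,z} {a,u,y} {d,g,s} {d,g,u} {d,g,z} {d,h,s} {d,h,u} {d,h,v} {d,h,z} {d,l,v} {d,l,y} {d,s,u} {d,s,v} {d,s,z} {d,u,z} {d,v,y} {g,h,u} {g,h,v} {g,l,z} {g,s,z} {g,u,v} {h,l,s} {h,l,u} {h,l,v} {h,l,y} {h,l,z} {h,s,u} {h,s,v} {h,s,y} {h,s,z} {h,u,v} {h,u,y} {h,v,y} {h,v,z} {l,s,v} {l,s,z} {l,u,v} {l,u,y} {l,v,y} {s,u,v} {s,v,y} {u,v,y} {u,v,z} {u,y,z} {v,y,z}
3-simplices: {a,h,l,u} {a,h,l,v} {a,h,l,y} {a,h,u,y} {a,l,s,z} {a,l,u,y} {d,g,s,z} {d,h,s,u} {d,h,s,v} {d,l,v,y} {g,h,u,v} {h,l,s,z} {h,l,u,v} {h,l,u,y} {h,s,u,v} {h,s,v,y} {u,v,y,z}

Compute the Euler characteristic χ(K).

n_0=10 n_1=44 n_2=57 n_3=17
χ=+10−44+57−17=6

χ(K)=6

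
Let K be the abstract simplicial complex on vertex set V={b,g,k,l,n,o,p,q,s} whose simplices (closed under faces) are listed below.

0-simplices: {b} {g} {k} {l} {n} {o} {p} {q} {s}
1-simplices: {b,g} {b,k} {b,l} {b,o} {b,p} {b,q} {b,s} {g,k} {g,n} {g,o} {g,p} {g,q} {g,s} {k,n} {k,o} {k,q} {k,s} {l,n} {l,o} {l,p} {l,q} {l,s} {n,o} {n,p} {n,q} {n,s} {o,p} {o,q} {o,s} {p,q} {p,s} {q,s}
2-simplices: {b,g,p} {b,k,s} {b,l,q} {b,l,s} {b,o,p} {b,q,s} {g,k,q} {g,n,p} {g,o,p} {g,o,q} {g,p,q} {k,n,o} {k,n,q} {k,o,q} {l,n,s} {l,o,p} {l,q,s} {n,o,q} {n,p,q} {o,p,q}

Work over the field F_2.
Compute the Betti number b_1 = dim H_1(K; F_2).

b_1=7

n_0=9 n_1=32 n_2=20  [Z2]
∂1: piv[bg,bk,bl,bo,bp,bq,bs,gn] rk=8  ker:gk,go,gp,gq,gs,kn,ko,kq,ks,ln,lo,lp,lq,ls,no,np,nq,ns,op,oq,os,pq,ps,qs
∂2: piv[bgp,bks,blq,bls,bop,bqs,gkq,gnp,gop,goq,gpq,kno,knq,koq,lns,lop,npq] rk=17  ker:lqs,noq,opq
b_1=(32−8)−17=7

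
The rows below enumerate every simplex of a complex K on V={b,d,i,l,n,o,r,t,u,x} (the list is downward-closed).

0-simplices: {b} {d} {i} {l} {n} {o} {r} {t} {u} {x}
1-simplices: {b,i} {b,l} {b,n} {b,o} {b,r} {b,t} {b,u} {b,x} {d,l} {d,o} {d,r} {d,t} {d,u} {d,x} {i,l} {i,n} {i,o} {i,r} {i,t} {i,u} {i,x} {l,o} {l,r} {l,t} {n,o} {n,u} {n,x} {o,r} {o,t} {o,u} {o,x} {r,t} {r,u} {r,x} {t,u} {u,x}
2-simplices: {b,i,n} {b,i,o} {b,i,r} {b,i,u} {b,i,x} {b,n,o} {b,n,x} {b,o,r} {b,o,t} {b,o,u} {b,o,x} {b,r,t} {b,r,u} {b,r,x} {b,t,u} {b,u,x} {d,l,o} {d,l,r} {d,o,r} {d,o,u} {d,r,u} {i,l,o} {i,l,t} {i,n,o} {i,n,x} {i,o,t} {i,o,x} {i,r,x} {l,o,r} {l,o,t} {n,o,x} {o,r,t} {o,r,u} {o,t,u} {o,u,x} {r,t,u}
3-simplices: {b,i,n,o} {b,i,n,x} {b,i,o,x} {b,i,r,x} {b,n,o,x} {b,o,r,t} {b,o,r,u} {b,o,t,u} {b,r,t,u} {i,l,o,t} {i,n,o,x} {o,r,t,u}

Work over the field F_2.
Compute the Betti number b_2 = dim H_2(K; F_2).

b_2=3

n_0=10 n_1=36 n_2=36 n_3=12  [Z2]
∂1: piv[bi,bl,bn,bo,br,bt,bu,bx,dl] rk=9  ker:do,dr,dt,du,dx,il,in,io,ir,it,iu,ix,lo,lr,lt,no,nu,nx,or,ot,ou,ox,rt,ru,rx,tu,ux
∂2: piv[bin,bio,bir,biu,bix,bno,bnx,bor,bot,bou,box,brt,bru,brx,btu,bux,dlo,dlr,dor,dou,ilo,ilt,iot] rk=23  ker:dru,ino,inx,iox,irx,lor,lot,nox,ort,oru,otu,oux,rtu
∂3: piv[bino,binx,biox,birx,bnox,bort,boru,botu,brtu,ilot] rk=10  ker:inox,ortu
b_2=(36−23)−10=3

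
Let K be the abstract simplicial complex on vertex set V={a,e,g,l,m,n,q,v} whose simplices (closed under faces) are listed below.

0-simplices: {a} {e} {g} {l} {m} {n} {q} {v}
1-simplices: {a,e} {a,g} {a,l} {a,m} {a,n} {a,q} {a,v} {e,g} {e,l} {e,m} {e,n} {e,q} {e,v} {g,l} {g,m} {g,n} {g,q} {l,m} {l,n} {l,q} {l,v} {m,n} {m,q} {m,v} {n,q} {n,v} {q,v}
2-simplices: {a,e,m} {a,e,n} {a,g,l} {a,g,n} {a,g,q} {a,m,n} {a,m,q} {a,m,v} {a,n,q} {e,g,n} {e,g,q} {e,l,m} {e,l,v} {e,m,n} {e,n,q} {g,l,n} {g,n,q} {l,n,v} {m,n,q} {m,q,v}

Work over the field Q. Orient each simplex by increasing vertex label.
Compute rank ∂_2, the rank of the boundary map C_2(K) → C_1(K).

rank∂_2=16

n_0=8 n_1=27 n_2=20  [Q]
∂1: piv[ae,ag,al,am,an,aq,av] rk=7  ker:eg,el,em,en,eq,ev,gl,gm,gn,gq,lm,ln,lq,lv,mn,mq,mv,nq,nv,qv
∂2: piv[aem,aen,agl,agn,agq,amn,amq,amv,anq,egn,egq,elm,elv,gln,lnv,mqv] rk=16  ker:emn,enq,gnq,mnq
rk∂_2=16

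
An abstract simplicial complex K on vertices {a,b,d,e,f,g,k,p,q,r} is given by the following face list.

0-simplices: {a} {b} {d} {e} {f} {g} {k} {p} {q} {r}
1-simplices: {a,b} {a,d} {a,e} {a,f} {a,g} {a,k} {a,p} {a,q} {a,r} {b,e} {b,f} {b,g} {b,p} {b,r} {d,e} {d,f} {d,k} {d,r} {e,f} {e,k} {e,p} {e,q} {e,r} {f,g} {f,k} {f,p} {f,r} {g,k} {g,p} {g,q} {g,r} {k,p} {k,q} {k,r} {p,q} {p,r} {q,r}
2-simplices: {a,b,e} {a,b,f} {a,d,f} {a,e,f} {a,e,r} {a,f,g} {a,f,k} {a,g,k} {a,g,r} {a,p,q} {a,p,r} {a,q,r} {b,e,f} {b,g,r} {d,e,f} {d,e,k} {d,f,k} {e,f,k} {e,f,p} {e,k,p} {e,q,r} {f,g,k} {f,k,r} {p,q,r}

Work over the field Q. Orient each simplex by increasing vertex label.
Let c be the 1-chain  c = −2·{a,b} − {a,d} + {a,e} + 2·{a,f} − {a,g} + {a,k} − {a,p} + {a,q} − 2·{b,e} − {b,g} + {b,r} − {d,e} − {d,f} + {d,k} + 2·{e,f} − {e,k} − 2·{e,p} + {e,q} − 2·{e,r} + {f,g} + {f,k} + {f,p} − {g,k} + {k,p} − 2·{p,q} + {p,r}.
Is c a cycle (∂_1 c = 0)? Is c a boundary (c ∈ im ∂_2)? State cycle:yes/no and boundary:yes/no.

cycle:yes boundary:yes

n_0=10 n_1=37 n_2=24  [Q]
∂1: piv[ab,ad,ae,af,ag,ak,ap,aq,ar] rk=9  ker:be,bf,bg,bp,br,de,df,dk,dr,ef,ek,ep,eq,er,fg,fk,fp,fr,gk,gp,gq,gr,kp,kq,kr,pq,pr,qr
∂2: piv[abe,abf,adf,aef,aer,afg,afk,agk,agr,apq,apr,aqr,bgr,def,dek,dfk,efp,ekp,eqr,fkr] rk=20  ker:bef,efk,fgk,pqr
∂1c = 0
c vs im∂2: reduces to 0 ⇒ boundary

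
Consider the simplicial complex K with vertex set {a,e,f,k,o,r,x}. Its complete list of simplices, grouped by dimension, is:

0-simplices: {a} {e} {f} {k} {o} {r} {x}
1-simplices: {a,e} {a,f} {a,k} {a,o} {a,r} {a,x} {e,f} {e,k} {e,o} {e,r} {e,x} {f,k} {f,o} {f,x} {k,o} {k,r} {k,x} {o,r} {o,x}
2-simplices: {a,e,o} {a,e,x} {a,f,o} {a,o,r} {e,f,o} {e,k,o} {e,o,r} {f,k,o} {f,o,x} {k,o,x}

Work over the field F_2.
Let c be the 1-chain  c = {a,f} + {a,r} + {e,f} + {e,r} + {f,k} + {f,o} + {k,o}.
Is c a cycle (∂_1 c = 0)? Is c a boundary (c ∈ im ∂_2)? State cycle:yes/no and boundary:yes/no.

n_0=7 n_1=19 n_2=10  [Z2]
∂1: piv[ae,af,ak,ao,ar,ax] rk=6  ker:ef,ek,eo,er,ex,fk,fo,fx,ko,kr,kx,or,ox
∂2: piv[aeo,aex,afo,aor,efo,eko,eor,fko,fox,kox] rk=10
∂1c = 0
c vs im∂2: reduces to 0 ⇒ boundary

cycle:yes boundary:yes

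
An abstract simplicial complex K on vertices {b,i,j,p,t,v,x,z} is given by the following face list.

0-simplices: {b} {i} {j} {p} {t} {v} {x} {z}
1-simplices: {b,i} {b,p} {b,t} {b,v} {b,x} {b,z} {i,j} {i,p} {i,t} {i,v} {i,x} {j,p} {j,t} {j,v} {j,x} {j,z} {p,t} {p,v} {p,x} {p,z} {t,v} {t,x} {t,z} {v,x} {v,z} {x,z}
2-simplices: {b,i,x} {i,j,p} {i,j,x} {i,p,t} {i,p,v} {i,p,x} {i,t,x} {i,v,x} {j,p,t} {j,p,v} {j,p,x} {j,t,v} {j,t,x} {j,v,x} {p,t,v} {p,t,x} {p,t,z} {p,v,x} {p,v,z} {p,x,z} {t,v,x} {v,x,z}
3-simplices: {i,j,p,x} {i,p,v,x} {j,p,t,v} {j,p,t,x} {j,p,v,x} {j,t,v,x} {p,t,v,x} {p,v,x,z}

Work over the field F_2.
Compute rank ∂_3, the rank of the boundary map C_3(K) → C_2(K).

rank∂_3=7

n_0=8 n_1=26 n_2=22 n_3=8  [Z2]
∂1: piv[bi,bp,bt,bv,bx,bz,ij] rk=7  ker:ip,it,iv,ix,jp,jt,jv,jx,jz,pt,pv,px,pz,tv,tx,tz,vx,vz,xz
∂2: piv[bix,ijp,ijx,ipt,ipv,ipx,itx,ivx,jpt,jpv,jtv,ptz,pvz,pxz] rk=14  ker:jpx,jtx,jvx,ptv,ptx,pvx,tvx,vxz
∂3: piv[ijpx,ipvx,jptv,jptx,jpvx,jtvx,pvxz] rk=7  ker:ptvx
rk∂_3=7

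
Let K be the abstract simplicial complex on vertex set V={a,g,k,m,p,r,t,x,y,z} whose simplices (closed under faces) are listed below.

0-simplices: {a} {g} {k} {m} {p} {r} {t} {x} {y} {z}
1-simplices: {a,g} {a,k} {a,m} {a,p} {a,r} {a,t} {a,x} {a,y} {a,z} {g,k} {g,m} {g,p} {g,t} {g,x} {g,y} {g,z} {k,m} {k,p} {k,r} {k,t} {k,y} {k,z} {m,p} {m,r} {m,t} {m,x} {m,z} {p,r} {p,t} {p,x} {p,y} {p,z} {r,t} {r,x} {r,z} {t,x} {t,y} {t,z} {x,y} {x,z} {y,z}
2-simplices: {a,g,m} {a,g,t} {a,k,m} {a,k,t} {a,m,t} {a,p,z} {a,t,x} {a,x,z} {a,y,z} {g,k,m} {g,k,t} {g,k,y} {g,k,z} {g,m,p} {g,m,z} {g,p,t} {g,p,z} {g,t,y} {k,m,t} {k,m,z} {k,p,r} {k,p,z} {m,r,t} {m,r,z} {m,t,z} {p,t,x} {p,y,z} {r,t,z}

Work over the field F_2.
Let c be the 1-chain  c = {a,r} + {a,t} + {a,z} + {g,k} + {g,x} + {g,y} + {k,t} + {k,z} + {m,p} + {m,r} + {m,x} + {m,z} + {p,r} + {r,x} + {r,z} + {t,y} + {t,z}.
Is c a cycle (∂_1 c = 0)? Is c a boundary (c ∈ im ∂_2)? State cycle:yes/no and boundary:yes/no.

cycle:no boundary:no

n_0=10 n_1=41 n_2=28  [Z2]
∂1: piv[ag,ak,am,ap,ar,at,ax,ay,az] rk=9  ker:gk,gm,gp,gt,gx,gy,gz,km,kp,kr,kt,ky,kz,mp,mr,mt,mx,mz,pr,pt,px,py,pz,rt,rx,rz,tx,ty,tz,xy,xz,yz
∂2: piv[agm,agt,akm,akt,amt,apz,atx,axz,ayz,gkm,gky,gkz,gmp,gmz,gpt,gpz,gty,kpr,kpz,mrt,mrz,mtz,ptx,pyz] rk=24  ker:gkt,kmt,kmz,rtz
∂1c = {a} + {g} + {k} + {r} + {x} + {z}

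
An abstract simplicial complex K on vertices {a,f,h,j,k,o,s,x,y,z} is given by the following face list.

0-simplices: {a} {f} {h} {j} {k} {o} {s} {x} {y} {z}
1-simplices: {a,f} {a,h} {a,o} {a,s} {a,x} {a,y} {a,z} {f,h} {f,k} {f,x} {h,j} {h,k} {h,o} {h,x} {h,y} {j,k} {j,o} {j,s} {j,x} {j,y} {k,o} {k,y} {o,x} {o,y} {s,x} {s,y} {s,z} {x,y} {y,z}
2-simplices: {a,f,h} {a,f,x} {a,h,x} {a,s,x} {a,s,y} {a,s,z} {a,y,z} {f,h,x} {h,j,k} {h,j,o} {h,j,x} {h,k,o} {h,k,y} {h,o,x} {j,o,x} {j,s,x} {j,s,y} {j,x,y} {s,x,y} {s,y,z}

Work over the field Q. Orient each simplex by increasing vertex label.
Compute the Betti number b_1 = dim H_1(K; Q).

b_1=4

n_0=10 n_1=29 n_2=20  [Q]
∂1: piv[af,ah,ao,as,ax,ay,az,fk,hj] rk=9  ker:fh,fx,hk,ho,hx,hy,jk,jo,js,jx,jy,ko,ky,ox,oy,sx,sy,sz,xy,yz
∂2: piv[afh,afx,ahx,asx,asy,asz,ayz,hjk,hjo,hjx,hko,hky,hox,jsx,jsy,jxy] rk=16  ker:fhx,jox,sxy,syz
b_1=(29−9)−16=4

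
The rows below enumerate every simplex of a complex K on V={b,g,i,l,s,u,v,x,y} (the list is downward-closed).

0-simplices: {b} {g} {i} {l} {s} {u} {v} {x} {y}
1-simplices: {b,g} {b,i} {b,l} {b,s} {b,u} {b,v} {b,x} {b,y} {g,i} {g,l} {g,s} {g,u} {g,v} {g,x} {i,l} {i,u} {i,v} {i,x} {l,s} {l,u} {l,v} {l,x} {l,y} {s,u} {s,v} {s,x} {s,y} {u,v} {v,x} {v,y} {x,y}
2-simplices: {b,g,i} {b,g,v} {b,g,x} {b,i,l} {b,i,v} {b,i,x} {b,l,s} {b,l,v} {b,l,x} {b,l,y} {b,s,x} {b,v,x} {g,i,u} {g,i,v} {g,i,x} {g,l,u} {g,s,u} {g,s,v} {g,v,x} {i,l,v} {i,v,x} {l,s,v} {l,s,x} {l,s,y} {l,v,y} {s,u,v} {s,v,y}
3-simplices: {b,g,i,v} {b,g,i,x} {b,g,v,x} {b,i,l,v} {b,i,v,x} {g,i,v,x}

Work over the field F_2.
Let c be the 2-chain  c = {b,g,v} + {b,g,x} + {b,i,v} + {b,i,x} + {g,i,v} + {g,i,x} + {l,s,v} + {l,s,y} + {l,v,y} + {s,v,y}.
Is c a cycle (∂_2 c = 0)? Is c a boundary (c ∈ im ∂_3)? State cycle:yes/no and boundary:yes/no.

n_0=9 n_1=31 n_2=27 n_3=6  [Z2]
∂1: piv[bg,bi,bl,bs,bu,bv,bx,by] rk=8  ker:gi,gl,gs,gu,gv,gx,il,iu,iv,ix,ls,lu,lv,lx,ly,su,sv,sx,sy,uv,vx,vy,xy
∂2: piv[bgi,bgv,bgx,bil,biv,bix,bls,blv,blx,bly,bsx,bvx,giu,glu,gsu,gsv,lsv,lsy,lvy,suv] rk=20  ker:giv,gix,gvx,ilv,ivx,lsx,svy
∂3: piv[bgiv,bgix,bgvx,bilv,bivx] rk=5  ker:givx
∂2c = 0
c vs im∂3: residual ≠ 0 ⇒ not boundary

cycle:yes boundary:no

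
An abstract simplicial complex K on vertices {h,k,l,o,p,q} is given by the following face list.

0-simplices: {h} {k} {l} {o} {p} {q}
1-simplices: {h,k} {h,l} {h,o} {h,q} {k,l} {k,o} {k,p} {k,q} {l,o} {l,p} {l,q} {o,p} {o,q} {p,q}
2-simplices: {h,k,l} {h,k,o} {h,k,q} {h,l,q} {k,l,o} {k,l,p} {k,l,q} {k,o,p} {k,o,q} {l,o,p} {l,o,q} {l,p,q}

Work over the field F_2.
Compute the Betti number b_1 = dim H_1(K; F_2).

b_1=0

n_0=6 n_1=14 n_2=12  [Z2]
∂1: piv[hk,hl,ho,hq,kp] rk=5  ker:kl,ko,kq,lo,lp,lq,op,oq,pq
∂2: piv[hkl,hko,hkq,hlq,klo,klp,kop,koq,lpq] rk=9  ker:klq,lop,loq
b_1=(14−5)−9=0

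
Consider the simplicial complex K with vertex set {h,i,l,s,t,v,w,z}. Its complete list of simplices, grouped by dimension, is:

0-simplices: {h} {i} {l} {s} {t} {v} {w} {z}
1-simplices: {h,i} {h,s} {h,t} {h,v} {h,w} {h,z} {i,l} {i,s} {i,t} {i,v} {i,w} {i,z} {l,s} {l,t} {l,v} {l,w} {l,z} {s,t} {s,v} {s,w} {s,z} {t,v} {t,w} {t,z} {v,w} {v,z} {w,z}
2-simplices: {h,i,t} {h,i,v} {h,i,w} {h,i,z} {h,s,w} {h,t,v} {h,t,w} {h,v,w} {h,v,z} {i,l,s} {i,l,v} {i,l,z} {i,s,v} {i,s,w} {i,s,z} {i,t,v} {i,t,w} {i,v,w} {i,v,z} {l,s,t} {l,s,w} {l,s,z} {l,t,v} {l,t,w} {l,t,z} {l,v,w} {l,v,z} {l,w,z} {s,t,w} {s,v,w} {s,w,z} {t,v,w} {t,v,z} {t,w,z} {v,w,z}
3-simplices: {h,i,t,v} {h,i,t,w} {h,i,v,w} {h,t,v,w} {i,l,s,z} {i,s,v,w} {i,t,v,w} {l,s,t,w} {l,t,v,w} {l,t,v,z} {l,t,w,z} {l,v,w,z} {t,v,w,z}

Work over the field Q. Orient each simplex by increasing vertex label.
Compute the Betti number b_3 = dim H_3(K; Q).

b_3=2

n_0=8 n_1=27 n_2=35 n_3=13  [Q]
∂1: piv[hi,hs,ht,hv,hw,hz,il] rk=7  ker:is,it,iv,iw,iz,ls,lt,lv,lw,lz,st,sv,sw,sz,tv,tw,tz,vw,vz,wz
∂2: piv[hit,hiv,hiw,hiz,hsw,htv,htw,hvw,hvz,ils,ilv,ilz,isv,isw,isz,lst,lsw,ltv,ltz,lwz] rk=20  ker:itv,itw,ivw,ivz,lsz,ltw,lvw,lvz,stw,svw,swz,tvw,tvz,twz,vwz
∂3: piv[hitv,hitw,hivw,htvw,ilsz,isvw,lstw,ltvw,ltvz,ltwz,lvwz] rk=11  ker:itvw,tvwz
b_3=(13−11)−0=2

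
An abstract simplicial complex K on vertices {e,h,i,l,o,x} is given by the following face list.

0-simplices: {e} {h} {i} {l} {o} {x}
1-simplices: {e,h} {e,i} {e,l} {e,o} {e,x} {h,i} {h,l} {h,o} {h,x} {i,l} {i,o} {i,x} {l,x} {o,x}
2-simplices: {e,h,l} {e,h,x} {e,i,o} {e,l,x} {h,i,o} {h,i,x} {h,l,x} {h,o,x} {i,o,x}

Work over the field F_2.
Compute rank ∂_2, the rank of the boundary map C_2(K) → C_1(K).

n_0=6 n_1=14 n_2=9  [Z2]
∂1: piv[eh,ei,el,eo,ex] rk=5  ker:hi,hl,ho,hx,il,io,ix,lx,ox
∂2: piv[ehl,ehx,eio,elx,hio,hix,hox] rk=7  ker:hlx,iox
rk∂_2=7

rank∂_2=7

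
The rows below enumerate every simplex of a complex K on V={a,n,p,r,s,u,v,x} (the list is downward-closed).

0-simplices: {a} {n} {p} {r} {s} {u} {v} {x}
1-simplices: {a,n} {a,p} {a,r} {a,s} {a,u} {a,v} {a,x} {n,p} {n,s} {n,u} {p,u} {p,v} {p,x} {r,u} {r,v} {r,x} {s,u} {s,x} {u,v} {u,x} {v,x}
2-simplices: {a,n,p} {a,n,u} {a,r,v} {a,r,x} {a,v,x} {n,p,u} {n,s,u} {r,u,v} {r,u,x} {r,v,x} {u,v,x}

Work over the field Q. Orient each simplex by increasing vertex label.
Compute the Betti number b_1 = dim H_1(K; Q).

b_1=5

n_0=8 n_1=21 n_2=11  [Q]
∂1: piv[an,ap,ar,as,au,av,ax] rk=7  ker:np,ns,nu,pu,pv,px,ru,rv,rx,su,sx,uv,ux,vx
∂2: piv[anp,anu,arv,arx,avx,npu,nsu,ruv,rux] rk=9  ker:rvx,uvx
b_1=(21−7)−9=5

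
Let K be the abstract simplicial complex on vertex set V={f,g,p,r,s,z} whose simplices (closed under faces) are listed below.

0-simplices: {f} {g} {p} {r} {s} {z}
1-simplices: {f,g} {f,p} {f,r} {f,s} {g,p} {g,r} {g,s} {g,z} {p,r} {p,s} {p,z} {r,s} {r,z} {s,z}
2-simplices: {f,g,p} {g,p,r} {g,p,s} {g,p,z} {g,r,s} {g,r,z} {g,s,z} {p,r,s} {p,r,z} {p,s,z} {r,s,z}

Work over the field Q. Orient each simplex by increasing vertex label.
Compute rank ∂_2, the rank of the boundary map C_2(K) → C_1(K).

n_0=6 n_1=14 n_2=11  [Q]
∂1: piv[fg,fp,fr,fs,gz] rk=5  ker:gp,gr,gs,pr,ps,pz,rs,rz,sz
∂2: piv[fgp,gpr,gps,gpz,grs,grz,gsz] rk=7  ker:prs,prz,psz,rsz
rk∂_2=7

rank∂_2=7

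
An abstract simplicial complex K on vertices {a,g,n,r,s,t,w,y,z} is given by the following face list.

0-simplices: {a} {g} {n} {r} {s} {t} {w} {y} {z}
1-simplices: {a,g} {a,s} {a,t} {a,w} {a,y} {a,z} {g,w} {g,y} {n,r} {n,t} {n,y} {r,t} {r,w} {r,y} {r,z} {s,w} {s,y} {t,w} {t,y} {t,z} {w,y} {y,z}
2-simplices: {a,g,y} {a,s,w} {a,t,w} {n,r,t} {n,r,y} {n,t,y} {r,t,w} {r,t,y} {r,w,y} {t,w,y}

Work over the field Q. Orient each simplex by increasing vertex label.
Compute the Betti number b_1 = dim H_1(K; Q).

b_1=6

n_0=9 n_1=22 n_2=10  [Q]
∂1: piv[ag,as,at,aw,ay,az,nr,nt] rk=8  ker:gw,gy,ny,rt,rw,ry,rz,sw,sy,tw,ty,tz,wy,yz
∂2: piv[agy,asw,atw,nrt,nry,nty,rtw,rwy] rk=8  ker:rty,twy
b_1=(22−8)−8=6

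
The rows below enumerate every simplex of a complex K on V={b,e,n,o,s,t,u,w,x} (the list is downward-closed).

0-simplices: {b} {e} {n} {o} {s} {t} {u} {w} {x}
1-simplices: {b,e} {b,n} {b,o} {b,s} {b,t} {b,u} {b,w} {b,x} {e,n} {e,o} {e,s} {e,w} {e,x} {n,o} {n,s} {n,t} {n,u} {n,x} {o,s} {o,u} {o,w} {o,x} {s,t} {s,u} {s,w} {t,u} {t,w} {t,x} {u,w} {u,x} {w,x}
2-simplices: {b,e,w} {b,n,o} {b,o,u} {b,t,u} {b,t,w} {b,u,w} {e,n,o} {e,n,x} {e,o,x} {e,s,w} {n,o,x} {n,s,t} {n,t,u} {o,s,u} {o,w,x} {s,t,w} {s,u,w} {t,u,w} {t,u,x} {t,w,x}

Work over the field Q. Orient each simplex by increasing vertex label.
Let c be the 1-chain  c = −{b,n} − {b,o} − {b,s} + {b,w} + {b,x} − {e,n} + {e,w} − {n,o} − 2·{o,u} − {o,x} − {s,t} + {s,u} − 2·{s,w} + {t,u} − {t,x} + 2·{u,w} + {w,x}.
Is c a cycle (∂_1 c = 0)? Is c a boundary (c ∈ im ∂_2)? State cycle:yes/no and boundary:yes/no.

n_0=9 n_1=31 n_2=20  [Q]
∂1: piv[be,bn,bo,bs,bt,bu,bw,bx] rk=8  ker:en,eo,es,ew,ex,no,ns,nt,nu,nx,os,ou,ow,ox,st,su,sw,tu,tw,tx,uw,ux,wx
∂2: piv[bew,bno,bou,btu,btw,buw,eno,enx,eox,esw,nst,ntu,osu,owx,stw,suw,tux,twx] rk=18  ker:nox,tuw
∂1c = {b} − {n} + {o} + {s} − {t} − 2·{u} + {w}

cycle:no boundary:no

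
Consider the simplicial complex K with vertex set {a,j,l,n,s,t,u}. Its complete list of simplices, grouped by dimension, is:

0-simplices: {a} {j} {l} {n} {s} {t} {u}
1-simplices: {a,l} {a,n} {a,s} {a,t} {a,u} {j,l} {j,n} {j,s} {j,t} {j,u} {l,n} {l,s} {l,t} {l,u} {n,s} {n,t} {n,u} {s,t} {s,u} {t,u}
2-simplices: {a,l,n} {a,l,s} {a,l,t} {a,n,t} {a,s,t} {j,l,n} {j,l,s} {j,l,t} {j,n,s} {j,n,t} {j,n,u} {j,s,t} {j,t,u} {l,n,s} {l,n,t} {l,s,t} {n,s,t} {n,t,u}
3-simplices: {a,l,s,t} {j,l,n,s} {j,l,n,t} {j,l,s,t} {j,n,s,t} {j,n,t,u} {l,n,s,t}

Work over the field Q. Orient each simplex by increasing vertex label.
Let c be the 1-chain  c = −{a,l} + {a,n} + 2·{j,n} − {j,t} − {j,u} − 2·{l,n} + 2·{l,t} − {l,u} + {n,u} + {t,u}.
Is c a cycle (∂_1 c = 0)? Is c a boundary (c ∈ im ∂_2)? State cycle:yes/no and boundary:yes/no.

cycle:yes boundary:no

n_0=7 n_1=20 n_2=18 n_3=7  [Q]
∂1: piv[al,an,as,at,au,jl] rk=6  ker:jn,js,jt,ju,ln,ls,lt,lu,ns,nt,nu,st,su,tu
∂2: piv[aln,als,alt,ant,ast,jln,jls,jlt,jns,jnu,jtu] rk=11  ker:jnt,jst,lns,lnt,lst,nst,ntu
∂3: piv[alst,jlns,jlnt,jlst,jnst,jntu] rk=6  ker:lnst
∂1c = 0
c vs im∂2: residual ≠ 0 ⇒ not boundary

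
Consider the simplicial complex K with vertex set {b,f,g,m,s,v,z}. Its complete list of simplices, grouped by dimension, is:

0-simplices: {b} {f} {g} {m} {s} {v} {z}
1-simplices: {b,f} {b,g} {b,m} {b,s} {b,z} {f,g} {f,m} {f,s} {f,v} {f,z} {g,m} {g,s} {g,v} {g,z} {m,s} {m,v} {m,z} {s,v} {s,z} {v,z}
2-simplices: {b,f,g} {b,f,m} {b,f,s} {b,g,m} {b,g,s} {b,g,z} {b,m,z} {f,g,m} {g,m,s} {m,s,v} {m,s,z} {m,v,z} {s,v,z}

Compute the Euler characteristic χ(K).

n_0=7 n_1=20 n_2=13
χ=+7−20+13=0

χ(K)=0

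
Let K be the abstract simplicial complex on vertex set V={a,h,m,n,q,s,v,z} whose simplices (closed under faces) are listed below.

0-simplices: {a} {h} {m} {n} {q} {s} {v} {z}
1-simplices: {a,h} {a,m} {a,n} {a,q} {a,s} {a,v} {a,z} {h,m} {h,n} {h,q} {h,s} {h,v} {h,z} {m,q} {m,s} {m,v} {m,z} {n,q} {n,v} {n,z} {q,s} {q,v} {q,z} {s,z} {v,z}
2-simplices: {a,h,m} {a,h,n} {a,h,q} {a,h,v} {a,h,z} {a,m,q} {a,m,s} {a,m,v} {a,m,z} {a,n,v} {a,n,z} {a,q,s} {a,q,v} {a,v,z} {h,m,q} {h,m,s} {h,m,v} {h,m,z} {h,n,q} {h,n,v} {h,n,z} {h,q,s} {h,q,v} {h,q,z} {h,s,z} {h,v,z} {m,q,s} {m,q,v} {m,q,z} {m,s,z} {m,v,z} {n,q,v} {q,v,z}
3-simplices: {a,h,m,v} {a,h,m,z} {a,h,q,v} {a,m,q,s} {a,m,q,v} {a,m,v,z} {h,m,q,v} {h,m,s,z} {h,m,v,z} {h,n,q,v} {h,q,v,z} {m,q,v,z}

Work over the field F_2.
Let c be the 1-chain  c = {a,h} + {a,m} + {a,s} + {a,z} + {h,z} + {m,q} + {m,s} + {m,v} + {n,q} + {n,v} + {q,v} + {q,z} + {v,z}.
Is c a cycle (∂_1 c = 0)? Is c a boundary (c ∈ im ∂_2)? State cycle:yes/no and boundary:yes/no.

cycle:yes boundary:yes

n_0=8 n_1=25 n_2=33 n_3=12  [Z2]
∂1: piv[ah,am,an,aq,as,av,az] rk=7  ker:hm,hn,hq,hs,hv,hz,mq,ms,mv,mz,nq,nv,nz,qs,qv,qz,sz,vz
∂2: piv[ahm,ahn,ahq,ahv,ahz,amq,ams,amv,amz,anv,anz,aqs,aqv,avz,hms,hnq,hqz,hsz] rk=18  ker:hmq,hmv,hmz,hnv,hnz,hqs,hqv,hvz,mqs,mqv,mqz,msz,mvz,nqv,qvz
∂3: piv[ahmv,ahmz,ahqv,amqs,amqv,amvz,hmqv,hmsz,hmvz,hnqv,hqvz,mqvz] rk=12
∂1c = 0
c vs im∂2: reduces to 0 ⇒ boundary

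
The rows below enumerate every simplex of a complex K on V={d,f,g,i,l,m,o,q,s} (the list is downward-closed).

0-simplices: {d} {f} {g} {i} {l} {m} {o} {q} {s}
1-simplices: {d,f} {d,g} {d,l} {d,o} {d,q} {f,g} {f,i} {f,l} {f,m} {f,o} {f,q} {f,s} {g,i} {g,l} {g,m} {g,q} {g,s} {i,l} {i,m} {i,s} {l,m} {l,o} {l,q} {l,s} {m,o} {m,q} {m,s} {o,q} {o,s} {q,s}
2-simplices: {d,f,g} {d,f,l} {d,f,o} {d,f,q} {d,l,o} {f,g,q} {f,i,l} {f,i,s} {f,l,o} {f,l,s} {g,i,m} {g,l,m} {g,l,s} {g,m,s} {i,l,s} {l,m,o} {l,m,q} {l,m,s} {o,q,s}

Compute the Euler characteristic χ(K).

χ(K)=-2

n_0=9 n_1=30 n_2=19
χ=+9−30+19=-2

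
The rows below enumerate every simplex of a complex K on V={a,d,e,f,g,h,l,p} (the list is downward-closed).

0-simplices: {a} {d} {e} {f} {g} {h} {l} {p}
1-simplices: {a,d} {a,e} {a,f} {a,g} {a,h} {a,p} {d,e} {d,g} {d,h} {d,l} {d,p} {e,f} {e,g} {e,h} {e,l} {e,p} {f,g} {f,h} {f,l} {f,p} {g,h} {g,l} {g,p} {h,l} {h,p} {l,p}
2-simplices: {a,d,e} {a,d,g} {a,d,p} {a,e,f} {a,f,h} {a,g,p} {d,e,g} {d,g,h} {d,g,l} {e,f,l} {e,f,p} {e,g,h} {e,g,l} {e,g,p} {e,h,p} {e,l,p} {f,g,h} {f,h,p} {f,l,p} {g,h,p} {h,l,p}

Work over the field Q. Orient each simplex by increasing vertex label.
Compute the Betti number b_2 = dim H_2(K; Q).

n_0=8 n_1=26 n_2=21  [Q]
∂1: piv[ad,ae,af,ag,ah,ap,dl] rk=7  ker:de,dg,dh,dp,ef,eg,eh,el,ep,fg,fh,fl,fp,gh,gl,gp,hl,hp,lp
∂2: piv[ade,adg,adp,aef,afh,agp,deg,dgh,dgl,efl,efp,egh,egl,egp,ehp,elp,fgh,fhp,hlp] rk=19  ker:flp,ghp
b_2=(21−19)−0=2

b_2=2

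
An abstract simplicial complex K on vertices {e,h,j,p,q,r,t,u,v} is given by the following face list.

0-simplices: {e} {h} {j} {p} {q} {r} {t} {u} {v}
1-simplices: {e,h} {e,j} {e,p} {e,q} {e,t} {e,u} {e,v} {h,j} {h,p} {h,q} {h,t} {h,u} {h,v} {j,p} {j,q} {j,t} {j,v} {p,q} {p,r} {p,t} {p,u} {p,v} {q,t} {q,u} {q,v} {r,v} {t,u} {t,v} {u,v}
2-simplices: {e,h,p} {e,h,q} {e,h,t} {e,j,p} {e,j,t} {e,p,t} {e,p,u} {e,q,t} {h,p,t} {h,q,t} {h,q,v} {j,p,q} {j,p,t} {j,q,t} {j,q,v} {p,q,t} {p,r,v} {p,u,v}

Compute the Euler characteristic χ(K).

χ(K)=-2

n_0=9 n_1=29 n_2=18
χ=+9−29+18=-2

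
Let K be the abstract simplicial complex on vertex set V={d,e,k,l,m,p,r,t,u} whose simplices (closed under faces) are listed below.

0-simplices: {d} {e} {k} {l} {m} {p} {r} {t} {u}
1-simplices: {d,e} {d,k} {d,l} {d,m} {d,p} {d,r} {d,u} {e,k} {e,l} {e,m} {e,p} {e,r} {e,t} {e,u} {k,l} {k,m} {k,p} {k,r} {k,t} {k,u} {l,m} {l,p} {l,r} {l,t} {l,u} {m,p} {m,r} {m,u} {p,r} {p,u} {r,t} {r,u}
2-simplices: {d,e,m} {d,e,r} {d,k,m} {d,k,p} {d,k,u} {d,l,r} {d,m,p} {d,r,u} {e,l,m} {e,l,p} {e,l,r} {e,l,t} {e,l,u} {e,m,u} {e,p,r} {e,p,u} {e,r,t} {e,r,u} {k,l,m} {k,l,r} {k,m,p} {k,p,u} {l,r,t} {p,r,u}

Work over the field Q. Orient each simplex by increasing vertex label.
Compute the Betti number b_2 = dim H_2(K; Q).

b_2=3

n_0=9 n_1=32 n_2=24  [Q]
∂1: piv[de,dk,dl,dm,dp,dr,du,et] rk=8  ker:ek,el,em,ep,er,eu,kl,km,kp,kr,kt,ku,lm,lp,lr,lt,lu,mp,mr,mu,pr,pu,rt,ru
∂2: piv[dem,der,dkm,dkp,dku,dlr,dmp,dru,elm,elp,elr,elt,elu,emu,epr,epu,ert,eru,klm,klr,kpu] rk=21  ker:kmp,lrt,pru
b_2=(24−21)−0=3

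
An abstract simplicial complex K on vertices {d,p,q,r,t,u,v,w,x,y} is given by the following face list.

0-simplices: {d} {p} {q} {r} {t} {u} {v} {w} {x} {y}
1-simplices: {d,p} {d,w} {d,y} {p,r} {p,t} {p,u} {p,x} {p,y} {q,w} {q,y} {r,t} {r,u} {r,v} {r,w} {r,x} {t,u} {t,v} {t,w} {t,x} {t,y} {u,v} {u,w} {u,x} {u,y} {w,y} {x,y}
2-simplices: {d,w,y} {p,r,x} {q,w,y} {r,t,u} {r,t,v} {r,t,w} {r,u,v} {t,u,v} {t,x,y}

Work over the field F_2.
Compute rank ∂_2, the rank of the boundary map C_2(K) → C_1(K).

rank∂_2=8

n_0=10 n_1=26 n_2=9  [Z2]
∂1: piv[dp,dw,dy,pr,pt,pu,px,qw,rv] rk=9  ker:py,qy,rt,ru,rw,rx,tu,tv,tw,tx,ty,uv,uw,ux,uy,wy,xy
∂2: piv[dwy,prx,qwy,rtu,rtv,rtw,ruv,txy] rk=8  ker:tuv
rk∂_2=8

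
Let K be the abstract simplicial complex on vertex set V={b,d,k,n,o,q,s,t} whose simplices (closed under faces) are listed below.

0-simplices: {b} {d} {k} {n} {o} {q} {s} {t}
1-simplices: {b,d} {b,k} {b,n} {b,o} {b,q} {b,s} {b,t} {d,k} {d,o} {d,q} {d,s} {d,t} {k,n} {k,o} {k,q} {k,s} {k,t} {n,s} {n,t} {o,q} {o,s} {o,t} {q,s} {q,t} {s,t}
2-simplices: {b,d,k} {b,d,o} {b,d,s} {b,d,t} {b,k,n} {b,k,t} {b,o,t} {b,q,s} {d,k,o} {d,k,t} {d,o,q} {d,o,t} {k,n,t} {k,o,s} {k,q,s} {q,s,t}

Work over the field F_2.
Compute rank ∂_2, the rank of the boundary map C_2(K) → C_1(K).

n_0=8 n_1=25 n_2=16  [Z2]
∂1: piv[bd,bk,bn,bo,bq,bs,bt] rk=7  ker:dk,do,dq,ds,dt,kn,ko,kq,ks,kt,ns,nt,oq,os,ot,qs,qt,st
∂2: piv[bdk,bdo,bds,bdt,bkn,bkt,bot,bqs,dko,doq,knt,kos,kqs,qst] rk=14  ker:dkt,dot
rk∂_2=14

rank∂_2=14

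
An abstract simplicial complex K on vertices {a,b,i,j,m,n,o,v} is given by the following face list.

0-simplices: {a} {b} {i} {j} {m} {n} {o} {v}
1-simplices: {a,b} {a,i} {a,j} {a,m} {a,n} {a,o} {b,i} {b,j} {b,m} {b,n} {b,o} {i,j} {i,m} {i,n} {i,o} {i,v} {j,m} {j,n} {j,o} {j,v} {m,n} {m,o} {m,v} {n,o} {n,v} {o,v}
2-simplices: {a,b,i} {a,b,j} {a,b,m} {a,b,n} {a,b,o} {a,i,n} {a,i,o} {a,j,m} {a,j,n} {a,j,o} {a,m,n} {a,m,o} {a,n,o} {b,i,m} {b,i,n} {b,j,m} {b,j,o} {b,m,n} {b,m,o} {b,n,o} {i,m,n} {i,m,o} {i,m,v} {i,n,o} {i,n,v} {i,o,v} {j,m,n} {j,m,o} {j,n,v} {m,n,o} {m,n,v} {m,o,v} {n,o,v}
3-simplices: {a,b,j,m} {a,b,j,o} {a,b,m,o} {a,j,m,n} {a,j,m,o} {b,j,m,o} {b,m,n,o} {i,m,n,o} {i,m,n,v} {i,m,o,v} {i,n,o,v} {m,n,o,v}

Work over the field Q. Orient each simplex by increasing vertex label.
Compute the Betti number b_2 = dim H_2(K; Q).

b_2=5

n_0=8 n_1=26 n_2=33 n_3=12  [Q]
∂1: piv[ab,ai,aj,am,an,ao,iv] rk=7  ker:bi,bj,bm,bn,bo,ij,im,in,io,jm,jn,jo,jv,mn,mo,mv,no,nv,ov
∂2: piv[abi,abj,abm,abn,abo,ain,aio,ajm,ajn,ajo,amn,amo,ano,bim,imv,inv,iov,jnv] rk=18  ker:bin,bjm,bjo,bmn,bmo,bno,imn,imo,ino,jmn,jmo,mno,mnv,mov,nov
∂3: piv[abjm,abjo,abmo,ajmn,ajmo,bmno,imno,imnv,imov,inov] rk=10  ker:bjmo,mnov
b_2=(33−18)−10=5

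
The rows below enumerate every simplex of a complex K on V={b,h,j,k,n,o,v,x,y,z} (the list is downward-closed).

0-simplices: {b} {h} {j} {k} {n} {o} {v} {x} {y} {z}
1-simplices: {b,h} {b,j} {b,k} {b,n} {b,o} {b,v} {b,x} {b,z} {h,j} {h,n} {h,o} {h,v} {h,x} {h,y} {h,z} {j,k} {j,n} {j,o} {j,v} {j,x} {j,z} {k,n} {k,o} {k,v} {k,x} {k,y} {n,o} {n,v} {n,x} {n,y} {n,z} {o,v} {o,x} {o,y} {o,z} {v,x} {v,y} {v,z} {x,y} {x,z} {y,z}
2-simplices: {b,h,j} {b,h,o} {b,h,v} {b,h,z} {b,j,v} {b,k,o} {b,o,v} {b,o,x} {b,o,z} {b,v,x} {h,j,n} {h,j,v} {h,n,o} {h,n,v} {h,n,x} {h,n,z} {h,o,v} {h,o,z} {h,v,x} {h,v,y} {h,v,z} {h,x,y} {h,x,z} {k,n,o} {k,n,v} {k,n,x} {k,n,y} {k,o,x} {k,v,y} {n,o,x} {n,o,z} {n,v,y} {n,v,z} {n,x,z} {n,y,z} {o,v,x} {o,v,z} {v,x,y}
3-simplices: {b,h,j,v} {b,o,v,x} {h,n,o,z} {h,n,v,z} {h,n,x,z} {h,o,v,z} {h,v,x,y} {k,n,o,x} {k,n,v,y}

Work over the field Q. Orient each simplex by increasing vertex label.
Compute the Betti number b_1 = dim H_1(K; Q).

b_1=6

n_0=10 n_1=41 n_2=38 n_3=9  [Q]
∂1: piv[bh,bj,bk,bn,bo,bv,bx,bz,hy] rk=9  ker:hj,hn,ho,hv,hx,hz,jk,jn,jo,jv,jx,jz,kn,ko,kv,kx,ky,no,nv,nx,ny,nz,ov,ox,oy,oz,vx,vy,vz,xy,xz,yz
∂2: piv[bhj,bho,bhv,bhz,bjv,bko,bov,box,boz,bvx,hjn,hno,hnv,hnx,hnz,hvx,hvy,hvz,hxy,hxz,kno,knv,knx,kny,kvy,nyz] rk=26  ker:hjv,hov,hoz,kox,nox,noz,nvy,nvz,nxz,ovx,ovz,vxy
∂3: piv[bhjv,bovx,hnoz,hnvz,hnxz,hovz,hvxy,knox,knvy] rk=9
b_1=(41−9)−26=6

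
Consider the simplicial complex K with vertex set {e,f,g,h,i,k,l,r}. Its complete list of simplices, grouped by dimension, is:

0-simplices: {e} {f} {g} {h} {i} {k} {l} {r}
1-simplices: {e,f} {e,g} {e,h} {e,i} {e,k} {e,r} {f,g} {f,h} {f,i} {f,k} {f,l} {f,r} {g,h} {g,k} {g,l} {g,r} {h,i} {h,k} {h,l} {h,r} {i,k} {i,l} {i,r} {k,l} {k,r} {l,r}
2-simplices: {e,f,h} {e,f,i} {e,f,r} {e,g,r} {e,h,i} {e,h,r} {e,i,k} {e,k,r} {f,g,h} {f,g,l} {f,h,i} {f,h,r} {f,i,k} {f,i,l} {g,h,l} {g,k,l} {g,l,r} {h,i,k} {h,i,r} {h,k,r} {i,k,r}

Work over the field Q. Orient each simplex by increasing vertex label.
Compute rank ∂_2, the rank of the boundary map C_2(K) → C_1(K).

n_0=8 n_1=26 n_2=21  [Q]
∂1: piv[ef,eg,eh,ei,ek,er,fl] rk=7  ker:fg,fh,fi,fk,fr,gh,gk,gl,gr,hi,hk,hl,hr,ik,il,ir,kl,kr,lr
∂2: piv[efh,efi,efr,egr,ehi,ehr,eik,ekr,fgh,fgl,fik,fil,ghl,gkl,glr,hik,hir] rk=17  ker:fhi,fhr,hkr,ikr
rk∂_2=17

rank∂_2=17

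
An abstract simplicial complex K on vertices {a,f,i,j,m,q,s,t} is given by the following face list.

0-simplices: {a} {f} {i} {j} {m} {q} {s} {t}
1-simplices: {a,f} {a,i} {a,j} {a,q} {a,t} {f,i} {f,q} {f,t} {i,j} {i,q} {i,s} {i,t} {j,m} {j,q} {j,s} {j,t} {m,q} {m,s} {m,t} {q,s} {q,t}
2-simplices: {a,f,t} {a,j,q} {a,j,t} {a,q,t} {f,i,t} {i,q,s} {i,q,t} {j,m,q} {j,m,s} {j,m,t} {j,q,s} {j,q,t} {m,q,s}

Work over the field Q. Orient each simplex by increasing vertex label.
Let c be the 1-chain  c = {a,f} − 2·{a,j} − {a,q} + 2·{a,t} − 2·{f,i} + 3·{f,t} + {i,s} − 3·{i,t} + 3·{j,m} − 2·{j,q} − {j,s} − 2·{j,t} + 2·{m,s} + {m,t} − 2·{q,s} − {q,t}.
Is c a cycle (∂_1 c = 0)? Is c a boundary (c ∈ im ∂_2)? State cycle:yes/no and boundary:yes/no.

cycle:yes boundary:yes

n_0=8 n_1=21 n_2=13  [Q]
∂1: piv[af,ai,aj,aq,at,is,jm] rk=7  ker:fi,fq,ft,ij,iq,it,jq,js,jt,mq,ms,mt,qs,qt
∂2: piv[aft,ajq,ajt,aqt,fit,iqs,iqt,jmq,jms,jmt,jqs] rk=11  ker:jqt,mqs
∂1c = 0
c vs im∂2: reduces to 0 ⇒ boundary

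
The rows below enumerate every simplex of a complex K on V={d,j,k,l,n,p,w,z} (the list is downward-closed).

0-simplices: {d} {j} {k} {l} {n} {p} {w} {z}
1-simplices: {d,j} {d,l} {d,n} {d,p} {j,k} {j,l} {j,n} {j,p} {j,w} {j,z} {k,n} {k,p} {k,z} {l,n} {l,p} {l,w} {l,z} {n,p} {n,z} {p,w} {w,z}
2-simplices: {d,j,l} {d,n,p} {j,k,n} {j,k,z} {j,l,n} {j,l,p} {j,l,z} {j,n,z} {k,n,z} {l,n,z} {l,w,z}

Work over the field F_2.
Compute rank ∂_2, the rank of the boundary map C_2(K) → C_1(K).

n_0=8 n_1=21 n_2=11  [Z2]
∂1: piv[dj,dl,dn,dp,jk,jw,jz] rk=7  ker:jl,jn,jp,kn,kp,kz,ln,lp,lw,lz,np,nz,pw,wz
∂2: piv[djl,dnp,jkn,jkz,jln,jlp,jlz,jnz,lwz] rk=9  ker:knz,lnz
rk∂_2=9

rank∂_2=9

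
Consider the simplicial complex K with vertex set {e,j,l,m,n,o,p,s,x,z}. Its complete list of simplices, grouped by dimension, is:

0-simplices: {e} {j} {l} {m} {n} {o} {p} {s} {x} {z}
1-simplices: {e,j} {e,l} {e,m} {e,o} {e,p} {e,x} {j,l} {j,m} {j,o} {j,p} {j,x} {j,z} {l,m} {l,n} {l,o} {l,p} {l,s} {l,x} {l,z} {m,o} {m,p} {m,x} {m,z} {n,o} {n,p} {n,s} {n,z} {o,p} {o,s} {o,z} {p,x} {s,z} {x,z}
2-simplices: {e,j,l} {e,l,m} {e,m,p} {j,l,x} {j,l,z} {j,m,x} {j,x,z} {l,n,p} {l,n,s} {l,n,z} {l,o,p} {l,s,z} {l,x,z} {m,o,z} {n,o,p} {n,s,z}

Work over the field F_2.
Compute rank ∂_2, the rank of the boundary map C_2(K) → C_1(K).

n_0=10 n_1=33 n_2=16  [Z2]
∂1: piv[ej,el,em,eo,ep,ex,jz,ln,ls] rk=9  ker:jl,jm,jo,jp,jx,lm,lo,lp,lx,lz,mo,mp,mx,mz,no,np,ns,nz,op,os,oz,px,sz,xz
∂2: piv[ejl,elm,emp,jlx,jlz,jmx,jxz,lnp,lns,lnz,lop,lsz,moz,nop] rk=14  ker:lxz,nsz
rk∂_2=14

rank∂_2=14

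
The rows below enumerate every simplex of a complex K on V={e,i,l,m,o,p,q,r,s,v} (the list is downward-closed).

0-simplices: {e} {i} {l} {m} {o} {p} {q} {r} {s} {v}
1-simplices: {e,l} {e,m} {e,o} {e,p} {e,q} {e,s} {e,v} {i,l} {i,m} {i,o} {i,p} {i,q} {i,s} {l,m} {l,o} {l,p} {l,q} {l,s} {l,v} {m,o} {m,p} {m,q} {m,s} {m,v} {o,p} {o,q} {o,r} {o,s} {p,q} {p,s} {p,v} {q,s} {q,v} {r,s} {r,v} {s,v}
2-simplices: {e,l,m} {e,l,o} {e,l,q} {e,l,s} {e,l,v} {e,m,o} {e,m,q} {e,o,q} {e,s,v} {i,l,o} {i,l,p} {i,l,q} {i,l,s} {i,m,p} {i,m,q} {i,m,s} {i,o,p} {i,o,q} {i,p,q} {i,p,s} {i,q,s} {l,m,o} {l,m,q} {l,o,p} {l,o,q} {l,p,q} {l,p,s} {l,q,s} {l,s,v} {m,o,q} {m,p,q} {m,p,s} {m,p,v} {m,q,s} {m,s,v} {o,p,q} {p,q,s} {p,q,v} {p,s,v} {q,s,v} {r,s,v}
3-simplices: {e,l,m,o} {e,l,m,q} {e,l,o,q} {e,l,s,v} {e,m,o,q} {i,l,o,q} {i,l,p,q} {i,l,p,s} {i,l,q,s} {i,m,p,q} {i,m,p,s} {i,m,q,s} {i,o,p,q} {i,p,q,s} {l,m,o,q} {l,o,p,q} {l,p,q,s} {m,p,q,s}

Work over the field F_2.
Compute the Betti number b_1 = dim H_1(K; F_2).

n_0=10 n_1=36 n_2=41 n_3=18  [Z2]
∂1: piv[el,em,eo,ep,eq,es,ev,il,or] rk=9  ker:im,io,ip,iq,is,lm,lo,lp,lq,ls,lv,mo,mp,mq,ms,mv,op,oq,os,pq,ps,pv,qs,qv,rs,rv,sv
∂2: piv[elm,elo,elq,els,elv,emo,emq,eoq,esv,ilo,ilp,ilq,ils,imp,imq,ims,iop,ipq,ips,iqs,mpv,msv,pqv,rsv] rk=24  ker:ioq,lmo,lmq,lop,loq,lpq,lps,lqs,lsv,moq,mpq,mps,mqs,opq,pqs,psv,qsv
∂3: piv[elmo,elmq,eloq,elsv,emoq,iloq,ilpq,ilps,ilqs,impq,imps,imqs,iopq,ipqs,lopq] rk=15  ker:lmoq,lpqs,mpqs
b_1=(36−9)−24=3

b_1=3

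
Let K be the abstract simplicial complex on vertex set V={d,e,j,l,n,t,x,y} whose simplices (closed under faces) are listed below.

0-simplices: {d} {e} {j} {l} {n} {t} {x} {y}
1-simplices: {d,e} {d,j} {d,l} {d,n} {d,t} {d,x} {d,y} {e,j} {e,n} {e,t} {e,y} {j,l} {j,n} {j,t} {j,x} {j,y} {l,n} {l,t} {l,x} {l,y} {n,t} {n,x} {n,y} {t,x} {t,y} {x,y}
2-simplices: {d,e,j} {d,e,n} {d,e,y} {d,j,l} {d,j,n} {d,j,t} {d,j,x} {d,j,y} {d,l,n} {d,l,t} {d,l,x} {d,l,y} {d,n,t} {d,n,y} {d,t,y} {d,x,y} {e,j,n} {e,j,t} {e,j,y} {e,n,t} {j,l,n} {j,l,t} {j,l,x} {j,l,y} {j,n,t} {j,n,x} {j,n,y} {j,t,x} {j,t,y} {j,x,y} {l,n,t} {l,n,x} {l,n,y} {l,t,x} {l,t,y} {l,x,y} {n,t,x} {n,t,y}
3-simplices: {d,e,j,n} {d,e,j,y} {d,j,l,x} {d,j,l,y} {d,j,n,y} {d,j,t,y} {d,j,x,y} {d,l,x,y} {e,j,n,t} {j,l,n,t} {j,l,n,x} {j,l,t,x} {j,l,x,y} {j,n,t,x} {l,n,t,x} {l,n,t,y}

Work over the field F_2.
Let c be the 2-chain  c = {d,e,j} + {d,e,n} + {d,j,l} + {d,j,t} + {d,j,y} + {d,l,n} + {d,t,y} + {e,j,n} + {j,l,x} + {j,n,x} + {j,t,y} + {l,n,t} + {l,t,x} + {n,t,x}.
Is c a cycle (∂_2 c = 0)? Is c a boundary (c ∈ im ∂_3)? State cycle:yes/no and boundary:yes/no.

cycle:yes boundary:no

n_0=8 n_1=26 n_2=38 n_3=16  [Z2]
∂1: piv[de,dj,dl,dn,dt,dx,dy] rk=7  ker:ej,en,et,ey,jl,jn,jt,jx,jy,ln,lt,lx,ly,nt,nx,ny,tx,ty,xy
∂2: piv[dej,den,dey,djl,djn,djt,djx,djy,dln,dlt,dlx,dly,dnt,dny,dty,dxy,ejt,jnx,jtx] rk=19  ker:ejn,ejy,ent,jln,jlt,jlx,jly,jnt,jny,jty,jxy,lnt,lnx,lny,ltx,lty,lxy,ntx,nty
∂3: piv[dejn,dejy,djlx,djly,djny,djty,djxy,dlxy,ejnt,jlnt,jlnx,jltx,jntx,lnty] rk=14  ker:jlxy,lntx
∂2c = 0
c vs im∂3: residual ≠ 0 ⇒ not boundary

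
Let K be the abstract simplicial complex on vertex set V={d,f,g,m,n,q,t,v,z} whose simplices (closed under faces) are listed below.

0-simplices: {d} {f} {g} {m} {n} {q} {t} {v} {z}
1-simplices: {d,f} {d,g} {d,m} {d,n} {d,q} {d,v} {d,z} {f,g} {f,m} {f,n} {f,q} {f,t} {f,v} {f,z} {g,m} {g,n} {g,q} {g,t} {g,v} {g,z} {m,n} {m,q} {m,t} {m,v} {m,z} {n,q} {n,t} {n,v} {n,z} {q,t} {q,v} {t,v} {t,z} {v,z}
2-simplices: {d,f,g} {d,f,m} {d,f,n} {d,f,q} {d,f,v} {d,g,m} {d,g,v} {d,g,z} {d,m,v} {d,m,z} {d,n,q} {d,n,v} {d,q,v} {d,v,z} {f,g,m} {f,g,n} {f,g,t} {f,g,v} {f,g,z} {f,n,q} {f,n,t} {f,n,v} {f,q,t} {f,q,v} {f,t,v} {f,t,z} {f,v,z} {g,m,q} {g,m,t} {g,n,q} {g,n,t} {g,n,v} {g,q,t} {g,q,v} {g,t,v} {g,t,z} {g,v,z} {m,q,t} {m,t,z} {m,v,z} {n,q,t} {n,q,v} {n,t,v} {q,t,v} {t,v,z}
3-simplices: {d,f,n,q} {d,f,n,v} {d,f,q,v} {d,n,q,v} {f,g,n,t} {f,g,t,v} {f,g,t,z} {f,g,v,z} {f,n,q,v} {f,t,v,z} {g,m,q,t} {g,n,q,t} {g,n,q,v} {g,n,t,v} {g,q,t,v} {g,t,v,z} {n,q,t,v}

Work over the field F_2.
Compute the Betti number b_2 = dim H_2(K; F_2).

n_0=9 n_1=34 n_2=45 n_3=17  [Z2]
∂1: piv[df,dg,dm,dn,dq,dv,dz,ft] rk=8  ker:fg,fm,fn,fq,fv,fz,gm,gn,gq,gt,gv,gz,mn,mq,mt,mv,mz,nq,nt,nv,nz,qt,qv,tv,tz,vz
∂2: piv[dfg,dfm,dfn,dfq,dfv,dgm,dgv,dgz,dmv,dmz,dnq,dnv,dqv,dvz,fgn,fgt,fgz,fnt,fqt,ftv,ftz,gmq,gmt,gnq] rk=24  ker:fgm,fgv,fnq,fnv,fqv,fvz,gnt,gnv,gqt,gqv,gtv,gtz,gvz,mqt,mtz,mvz,nqt,nqv,ntv,qtv,tvz
∂3: piv[dfnq,dfnv,dfqv,dnqv,fgnt,fgtv,fgtz,fgvz,ftvz,gmqt,gnqt,gnqv,gntv,gqtv] rk=14  ker:fnqv,gtvz,nqtv
b_2=(45−24)−14=7

b_2=7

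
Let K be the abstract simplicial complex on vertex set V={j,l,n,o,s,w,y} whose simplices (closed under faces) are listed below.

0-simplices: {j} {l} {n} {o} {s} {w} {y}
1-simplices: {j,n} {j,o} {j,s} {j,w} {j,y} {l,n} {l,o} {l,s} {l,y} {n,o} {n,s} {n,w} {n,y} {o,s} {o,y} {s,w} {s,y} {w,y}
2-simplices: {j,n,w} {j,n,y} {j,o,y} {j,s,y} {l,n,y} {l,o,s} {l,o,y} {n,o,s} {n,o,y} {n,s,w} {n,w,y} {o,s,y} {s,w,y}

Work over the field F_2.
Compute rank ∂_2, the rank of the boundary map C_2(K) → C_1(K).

rank∂_2=12

n_0=7 n_1=18 n_2=13  [Z2]
∂1: piv[jn,jo,js,jw,jy,ln] rk=6  ker:lo,ls,ly,no,ns,nw,ny,os,oy,sw,sy,wy
∂2: piv[jnw,jny,joy,jsy,lny,los,loy,nos,noy,nsw,nwy,osy] rk=12  ker:swy
rk∂_2=12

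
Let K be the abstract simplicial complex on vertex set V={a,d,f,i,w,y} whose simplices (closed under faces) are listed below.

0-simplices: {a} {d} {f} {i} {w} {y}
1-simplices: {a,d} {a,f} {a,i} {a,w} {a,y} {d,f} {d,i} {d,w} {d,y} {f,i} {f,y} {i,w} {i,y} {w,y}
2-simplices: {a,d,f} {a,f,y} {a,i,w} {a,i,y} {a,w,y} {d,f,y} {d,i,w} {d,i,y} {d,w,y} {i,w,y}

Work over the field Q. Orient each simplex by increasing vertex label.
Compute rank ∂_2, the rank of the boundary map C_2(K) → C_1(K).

n_0=6 n_1=14 n_2=10  [Q]
∂1: piv[ad,af,ai,aw,ay] rk=5  ker:df,di,dw,dy,fi,fy,iw,iy,wy
∂2: piv[adf,afy,aiw,aiy,awy,dfy,diw,diy] rk=8  ker:dwy,iwy
rk∂_2=8

rank∂_2=8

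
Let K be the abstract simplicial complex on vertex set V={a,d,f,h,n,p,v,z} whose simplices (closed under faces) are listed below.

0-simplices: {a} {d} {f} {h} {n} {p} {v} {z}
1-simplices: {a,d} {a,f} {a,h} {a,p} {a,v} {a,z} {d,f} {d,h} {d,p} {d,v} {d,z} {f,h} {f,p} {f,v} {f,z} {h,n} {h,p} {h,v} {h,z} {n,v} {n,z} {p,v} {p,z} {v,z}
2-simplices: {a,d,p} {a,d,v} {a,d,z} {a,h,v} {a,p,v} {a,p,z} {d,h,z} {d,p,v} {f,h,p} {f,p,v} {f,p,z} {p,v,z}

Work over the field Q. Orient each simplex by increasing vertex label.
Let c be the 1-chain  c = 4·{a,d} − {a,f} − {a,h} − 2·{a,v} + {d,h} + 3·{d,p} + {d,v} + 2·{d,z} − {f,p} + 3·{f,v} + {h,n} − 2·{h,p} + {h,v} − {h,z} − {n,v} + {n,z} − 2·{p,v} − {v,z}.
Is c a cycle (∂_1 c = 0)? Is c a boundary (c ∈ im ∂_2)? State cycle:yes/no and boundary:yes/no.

cycle:no boundary:no

n_0=8 n_1=24 n_2=12  [Q]
∂1: piv[ad,af,ah,ap,av,az,hn] rk=7  ker:df,dh,dp,dv,dz,fh,fp,fv,fz,hp,hv,hz,nv,nz,pv,pz,vz
∂2: piv[adp,adv,adz,ahv,apv,apz,dhz,fhp,fpv,fpz,pvz] rk=11  ker:dpv
∂1c = −3·{d} − 3·{f} + {h} + {n} + 2·{p} + {v} + {z}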